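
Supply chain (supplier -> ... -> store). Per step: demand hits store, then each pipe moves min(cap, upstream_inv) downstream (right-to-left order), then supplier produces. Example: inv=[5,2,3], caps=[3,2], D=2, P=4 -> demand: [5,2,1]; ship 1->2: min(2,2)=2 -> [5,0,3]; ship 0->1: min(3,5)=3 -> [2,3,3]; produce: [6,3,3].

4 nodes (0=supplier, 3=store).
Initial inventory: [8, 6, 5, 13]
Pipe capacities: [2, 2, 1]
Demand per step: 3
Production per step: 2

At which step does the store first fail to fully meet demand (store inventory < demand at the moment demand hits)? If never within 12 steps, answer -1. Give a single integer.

Step 1: demand=3,sold=3 ship[2->3]=1 ship[1->2]=2 ship[0->1]=2 prod=2 -> [8 6 6 11]
Step 2: demand=3,sold=3 ship[2->3]=1 ship[1->2]=2 ship[0->1]=2 prod=2 -> [8 6 7 9]
Step 3: demand=3,sold=3 ship[2->3]=1 ship[1->2]=2 ship[0->1]=2 prod=2 -> [8 6 8 7]
Step 4: demand=3,sold=3 ship[2->3]=1 ship[1->2]=2 ship[0->1]=2 prod=2 -> [8 6 9 5]
Step 5: demand=3,sold=3 ship[2->3]=1 ship[1->2]=2 ship[0->1]=2 prod=2 -> [8 6 10 3]
Step 6: demand=3,sold=3 ship[2->3]=1 ship[1->2]=2 ship[0->1]=2 prod=2 -> [8 6 11 1]
Step 7: demand=3,sold=1 ship[2->3]=1 ship[1->2]=2 ship[0->1]=2 prod=2 -> [8 6 12 1]
Step 8: demand=3,sold=1 ship[2->3]=1 ship[1->2]=2 ship[0->1]=2 prod=2 -> [8 6 13 1]
Step 9: demand=3,sold=1 ship[2->3]=1 ship[1->2]=2 ship[0->1]=2 prod=2 -> [8 6 14 1]
Step 10: demand=3,sold=1 ship[2->3]=1 ship[1->2]=2 ship[0->1]=2 prod=2 -> [8 6 15 1]
Step 11: demand=3,sold=1 ship[2->3]=1 ship[1->2]=2 ship[0->1]=2 prod=2 -> [8 6 16 1]
Step 12: demand=3,sold=1 ship[2->3]=1 ship[1->2]=2 ship[0->1]=2 prod=2 -> [8 6 17 1]
First stockout at step 7

7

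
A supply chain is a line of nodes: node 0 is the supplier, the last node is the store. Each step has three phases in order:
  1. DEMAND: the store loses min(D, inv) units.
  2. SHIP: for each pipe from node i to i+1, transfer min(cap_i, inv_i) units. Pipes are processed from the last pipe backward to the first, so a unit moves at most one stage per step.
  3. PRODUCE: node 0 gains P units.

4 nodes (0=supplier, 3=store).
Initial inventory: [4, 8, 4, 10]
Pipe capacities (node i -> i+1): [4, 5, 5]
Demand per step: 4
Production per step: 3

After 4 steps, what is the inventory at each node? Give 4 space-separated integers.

Step 1: demand=4,sold=4 ship[2->3]=4 ship[1->2]=5 ship[0->1]=4 prod=3 -> inv=[3 7 5 10]
Step 2: demand=4,sold=4 ship[2->3]=5 ship[1->2]=5 ship[0->1]=3 prod=3 -> inv=[3 5 5 11]
Step 3: demand=4,sold=4 ship[2->3]=5 ship[1->2]=5 ship[0->1]=3 prod=3 -> inv=[3 3 5 12]
Step 4: demand=4,sold=4 ship[2->3]=5 ship[1->2]=3 ship[0->1]=3 prod=3 -> inv=[3 3 3 13]

3 3 3 13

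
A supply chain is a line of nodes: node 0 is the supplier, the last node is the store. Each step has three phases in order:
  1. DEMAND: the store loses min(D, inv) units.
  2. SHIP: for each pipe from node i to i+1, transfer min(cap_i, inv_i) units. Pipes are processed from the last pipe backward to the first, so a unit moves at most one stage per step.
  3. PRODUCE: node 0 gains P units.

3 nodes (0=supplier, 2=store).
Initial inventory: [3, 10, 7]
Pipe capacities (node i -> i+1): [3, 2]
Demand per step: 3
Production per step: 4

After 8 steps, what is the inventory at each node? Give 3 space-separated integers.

Step 1: demand=3,sold=3 ship[1->2]=2 ship[0->1]=3 prod=4 -> inv=[4 11 6]
Step 2: demand=3,sold=3 ship[1->2]=2 ship[0->1]=3 prod=4 -> inv=[5 12 5]
Step 3: demand=3,sold=3 ship[1->2]=2 ship[0->1]=3 prod=4 -> inv=[6 13 4]
Step 4: demand=3,sold=3 ship[1->2]=2 ship[0->1]=3 prod=4 -> inv=[7 14 3]
Step 5: demand=3,sold=3 ship[1->2]=2 ship[0->1]=3 prod=4 -> inv=[8 15 2]
Step 6: demand=3,sold=2 ship[1->2]=2 ship[0->1]=3 prod=4 -> inv=[9 16 2]
Step 7: demand=3,sold=2 ship[1->2]=2 ship[0->1]=3 prod=4 -> inv=[10 17 2]
Step 8: demand=3,sold=2 ship[1->2]=2 ship[0->1]=3 prod=4 -> inv=[11 18 2]

11 18 2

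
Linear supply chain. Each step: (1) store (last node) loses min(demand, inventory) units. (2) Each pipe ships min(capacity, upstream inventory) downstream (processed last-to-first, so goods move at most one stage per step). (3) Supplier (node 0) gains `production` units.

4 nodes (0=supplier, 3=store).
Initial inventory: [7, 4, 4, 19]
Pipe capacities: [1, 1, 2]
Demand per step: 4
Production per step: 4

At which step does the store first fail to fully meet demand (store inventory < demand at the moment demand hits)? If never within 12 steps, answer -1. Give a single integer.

Step 1: demand=4,sold=4 ship[2->3]=2 ship[1->2]=1 ship[0->1]=1 prod=4 -> [10 4 3 17]
Step 2: demand=4,sold=4 ship[2->3]=2 ship[1->2]=1 ship[0->1]=1 prod=4 -> [13 4 2 15]
Step 3: demand=4,sold=4 ship[2->3]=2 ship[1->2]=1 ship[0->1]=1 prod=4 -> [16 4 1 13]
Step 4: demand=4,sold=4 ship[2->3]=1 ship[1->2]=1 ship[0->1]=1 prod=4 -> [19 4 1 10]
Step 5: demand=4,sold=4 ship[2->3]=1 ship[1->2]=1 ship[0->1]=1 prod=4 -> [22 4 1 7]
Step 6: demand=4,sold=4 ship[2->3]=1 ship[1->2]=1 ship[0->1]=1 prod=4 -> [25 4 1 4]
Step 7: demand=4,sold=4 ship[2->3]=1 ship[1->2]=1 ship[0->1]=1 prod=4 -> [28 4 1 1]
Step 8: demand=4,sold=1 ship[2->3]=1 ship[1->2]=1 ship[0->1]=1 prod=4 -> [31 4 1 1]
Step 9: demand=4,sold=1 ship[2->3]=1 ship[1->2]=1 ship[0->1]=1 prod=4 -> [34 4 1 1]
Step 10: demand=4,sold=1 ship[2->3]=1 ship[1->2]=1 ship[0->1]=1 prod=4 -> [37 4 1 1]
Step 11: demand=4,sold=1 ship[2->3]=1 ship[1->2]=1 ship[0->1]=1 prod=4 -> [40 4 1 1]
Step 12: demand=4,sold=1 ship[2->3]=1 ship[1->2]=1 ship[0->1]=1 prod=4 -> [43 4 1 1]
First stockout at step 8

8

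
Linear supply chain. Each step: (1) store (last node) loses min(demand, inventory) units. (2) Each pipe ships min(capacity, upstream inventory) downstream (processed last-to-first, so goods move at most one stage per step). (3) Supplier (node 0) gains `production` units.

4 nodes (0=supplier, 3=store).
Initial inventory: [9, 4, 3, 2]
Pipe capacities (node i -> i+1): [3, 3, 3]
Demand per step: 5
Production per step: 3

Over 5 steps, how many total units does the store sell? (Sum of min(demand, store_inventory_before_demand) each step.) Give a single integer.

Answer: 14

Derivation:
Step 1: sold=2 (running total=2) -> [9 4 3 3]
Step 2: sold=3 (running total=5) -> [9 4 3 3]
Step 3: sold=3 (running total=8) -> [9 4 3 3]
Step 4: sold=3 (running total=11) -> [9 4 3 3]
Step 5: sold=3 (running total=14) -> [9 4 3 3]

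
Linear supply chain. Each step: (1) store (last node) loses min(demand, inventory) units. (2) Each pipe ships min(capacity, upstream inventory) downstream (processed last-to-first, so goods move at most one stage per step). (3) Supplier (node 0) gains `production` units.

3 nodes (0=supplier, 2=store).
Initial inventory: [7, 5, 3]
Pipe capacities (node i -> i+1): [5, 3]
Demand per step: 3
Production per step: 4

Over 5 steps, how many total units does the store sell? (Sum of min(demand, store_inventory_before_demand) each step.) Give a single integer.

Step 1: sold=3 (running total=3) -> [6 7 3]
Step 2: sold=3 (running total=6) -> [5 9 3]
Step 3: sold=3 (running total=9) -> [4 11 3]
Step 4: sold=3 (running total=12) -> [4 12 3]
Step 5: sold=3 (running total=15) -> [4 13 3]

Answer: 15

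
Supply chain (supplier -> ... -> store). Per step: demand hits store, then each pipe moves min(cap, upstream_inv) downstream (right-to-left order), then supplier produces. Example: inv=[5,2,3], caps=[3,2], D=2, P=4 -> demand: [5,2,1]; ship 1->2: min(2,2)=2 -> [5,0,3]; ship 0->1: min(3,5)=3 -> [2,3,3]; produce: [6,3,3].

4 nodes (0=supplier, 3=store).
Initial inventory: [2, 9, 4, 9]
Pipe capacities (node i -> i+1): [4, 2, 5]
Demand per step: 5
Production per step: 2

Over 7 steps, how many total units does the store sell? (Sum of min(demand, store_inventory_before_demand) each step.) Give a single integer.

Step 1: sold=5 (running total=5) -> [2 9 2 8]
Step 2: sold=5 (running total=10) -> [2 9 2 5]
Step 3: sold=5 (running total=15) -> [2 9 2 2]
Step 4: sold=2 (running total=17) -> [2 9 2 2]
Step 5: sold=2 (running total=19) -> [2 9 2 2]
Step 6: sold=2 (running total=21) -> [2 9 2 2]
Step 7: sold=2 (running total=23) -> [2 9 2 2]

Answer: 23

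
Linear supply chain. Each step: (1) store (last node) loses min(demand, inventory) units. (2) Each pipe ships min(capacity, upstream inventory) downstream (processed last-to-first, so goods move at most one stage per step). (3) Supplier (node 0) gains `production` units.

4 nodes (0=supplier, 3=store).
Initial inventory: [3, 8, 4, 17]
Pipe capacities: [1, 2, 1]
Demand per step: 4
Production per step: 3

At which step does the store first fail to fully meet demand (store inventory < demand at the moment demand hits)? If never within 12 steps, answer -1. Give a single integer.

Step 1: demand=4,sold=4 ship[2->3]=1 ship[1->2]=2 ship[0->1]=1 prod=3 -> [5 7 5 14]
Step 2: demand=4,sold=4 ship[2->3]=1 ship[1->2]=2 ship[0->1]=1 prod=3 -> [7 6 6 11]
Step 3: demand=4,sold=4 ship[2->3]=1 ship[1->2]=2 ship[0->1]=1 prod=3 -> [9 5 7 8]
Step 4: demand=4,sold=4 ship[2->3]=1 ship[1->2]=2 ship[0->1]=1 prod=3 -> [11 4 8 5]
Step 5: demand=4,sold=4 ship[2->3]=1 ship[1->2]=2 ship[0->1]=1 prod=3 -> [13 3 9 2]
Step 6: demand=4,sold=2 ship[2->3]=1 ship[1->2]=2 ship[0->1]=1 prod=3 -> [15 2 10 1]
Step 7: demand=4,sold=1 ship[2->3]=1 ship[1->2]=2 ship[0->1]=1 prod=3 -> [17 1 11 1]
Step 8: demand=4,sold=1 ship[2->3]=1 ship[1->2]=1 ship[0->1]=1 prod=3 -> [19 1 11 1]
Step 9: demand=4,sold=1 ship[2->3]=1 ship[1->2]=1 ship[0->1]=1 prod=3 -> [21 1 11 1]
Step 10: demand=4,sold=1 ship[2->3]=1 ship[1->2]=1 ship[0->1]=1 prod=3 -> [23 1 11 1]
Step 11: demand=4,sold=1 ship[2->3]=1 ship[1->2]=1 ship[0->1]=1 prod=3 -> [25 1 11 1]
Step 12: demand=4,sold=1 ship[2->3]=1 ship[1->2]=1 ship[0->1]=1 prod=3 -> [27 1 11 1]
First stockout at step 6

6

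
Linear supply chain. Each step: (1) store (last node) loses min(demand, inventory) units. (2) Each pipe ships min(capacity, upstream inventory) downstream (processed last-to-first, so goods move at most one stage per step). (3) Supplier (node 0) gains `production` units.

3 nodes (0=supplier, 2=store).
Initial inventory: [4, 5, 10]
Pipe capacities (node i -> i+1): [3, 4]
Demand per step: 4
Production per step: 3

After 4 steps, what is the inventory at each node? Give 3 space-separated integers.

Step 1: demand=4,sold=4 ship[1->2]=4 ship[0->1]=3 prod=3 -> inv=[4 4 10]
Step 2: demand=4,sold=4 ship[1->2]=4 ship[0->1]=3 prod=3 -> inv=[4 3 10]
Step 3: demand=4,sold=4 ship[1->2]=3 ship[0->1]=3 prod=3 -> inv=[4 3 9]
Step 4: demand=4,sold=4 ship[1->2]=3 ship[0->1]=3 prod=3 -> inv=[4 3 8]

4 3 8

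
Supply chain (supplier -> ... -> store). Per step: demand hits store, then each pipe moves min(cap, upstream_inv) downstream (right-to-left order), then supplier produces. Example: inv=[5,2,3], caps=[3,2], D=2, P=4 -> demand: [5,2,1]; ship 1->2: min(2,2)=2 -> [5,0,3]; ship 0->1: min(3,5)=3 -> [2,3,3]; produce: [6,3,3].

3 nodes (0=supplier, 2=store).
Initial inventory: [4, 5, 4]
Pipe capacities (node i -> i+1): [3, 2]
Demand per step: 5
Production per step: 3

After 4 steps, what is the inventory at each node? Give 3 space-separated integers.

Step 1: demand=5,sold=4 ship[1->2]=2 ship[0->1]=3 prod=3 -> inv=[4 6 2]
Step 2: demand=5,sold=2 ship[1->2]=2 ship[0->1]=3 prod=3 -> inv=[4 7 2]
Step 3: demand=5,sold=2 ship[1->2]=2 ship[0->1]=3 prod=3 -> inv=[4 8 2]
Step 4: demand=5,sold=2 ship[1->2]=2 ship[0->1]=3 prod=3 -> inv=[4 9 2]

4 9 2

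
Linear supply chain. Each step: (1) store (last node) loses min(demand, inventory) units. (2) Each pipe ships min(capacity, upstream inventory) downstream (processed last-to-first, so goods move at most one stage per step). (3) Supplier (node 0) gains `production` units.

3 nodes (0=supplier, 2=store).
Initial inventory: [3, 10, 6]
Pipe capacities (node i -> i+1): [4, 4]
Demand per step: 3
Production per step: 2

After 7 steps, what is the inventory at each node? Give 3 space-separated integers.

Step 1: demand=3,sold=3 ship[1->2]=4 ship[0->1]=3 prod=2 -> inv=[2 9 7]
Step 2: demand=3,sold=3 ship[1->2]=4 ship[0->1]=2 prod=2 -> inv=[2 7 8]
Step 3: demand=3,sold=3 ship[1->2]=4 ship[0->1]=2 prod=2 -> inv=[2 5 9]
Step 4: demand=3,sold=3 ship[1->2]=4 ship[0->1]=2 prod=2 -> inv=[2 3 10]
Step 5: demand=3,sold=3 ship[1->2]=3 ship[0->1]=2 prod=2 -> inv=[2 2 10]
Step 6: demand=3,sold=3 ship[1->2]=2 ship[0->1]=2 prod=2 -> inv=[2 2 9]
Step 7: demand=3,sold=3 ship[1->2]=2 ship[0->1]=2 prod=2 -> inv=[2 2 8]

2 2 8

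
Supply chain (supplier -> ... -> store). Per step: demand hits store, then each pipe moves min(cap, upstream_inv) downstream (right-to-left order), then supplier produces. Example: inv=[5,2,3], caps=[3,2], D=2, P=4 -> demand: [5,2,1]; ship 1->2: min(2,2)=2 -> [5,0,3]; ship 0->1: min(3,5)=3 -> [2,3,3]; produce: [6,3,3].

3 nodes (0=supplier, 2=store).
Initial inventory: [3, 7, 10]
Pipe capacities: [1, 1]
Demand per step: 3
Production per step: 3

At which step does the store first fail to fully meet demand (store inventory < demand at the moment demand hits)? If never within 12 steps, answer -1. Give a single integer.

Step 1: demand=3,sold=3 ship[1->2]=1 ship[0->1]=1 prod=3 -> [5 7 8]
Step 2: demand=3,sold=3 ship[1->2]=1 ship[0->1]=1 prod=3 -> [7 7 6]
Step 3: demand=3,sold=3 ship[1->2]=1 ship[0->1]=1 prod=3 -> [9 7 4]
Step 4: demand=3,sold=3 ship[1->2]=1 ship[0->1]=1 prod=3 -> [11 7 2]
Step 5: demand=3,sold=2 ship[1->2]=1 ship[0->1]=1 prod=3 -> [13 7 1]
Step 6: demand=3,sold=1 ship[1->2]=1 ship[0->1]=1 prod=3 -> [15 7 1]
Step 7: demand=3,sold=1 ship[1->2]=1 ship[0->1]=1 prod=3 -> [17 7 1]
Step 8: demand=3,sold=1 ship[1->2]=1 ship[0->1]=1 prod=3 -> [19 7 1]
Step 9: demand=3,sold=1 ship[1->2]=1 ship[0->1]=1 prod=3 -> [21 7 1]
Step 10: demand=3,sold=1 ship[1->2]=1 ship[0->1]=1 prod=3 -> [23 7 1]
Step 11: demand=3,sold=1 ship[1->2]=1 ship[0->1]=1 prod=3 -> [25 7 1]
Step 12: demand=3,sold=1 ship[1->2]=1 ship[0->1]=1 prod=3 -> [27 7 1]
First stockout at step 5

5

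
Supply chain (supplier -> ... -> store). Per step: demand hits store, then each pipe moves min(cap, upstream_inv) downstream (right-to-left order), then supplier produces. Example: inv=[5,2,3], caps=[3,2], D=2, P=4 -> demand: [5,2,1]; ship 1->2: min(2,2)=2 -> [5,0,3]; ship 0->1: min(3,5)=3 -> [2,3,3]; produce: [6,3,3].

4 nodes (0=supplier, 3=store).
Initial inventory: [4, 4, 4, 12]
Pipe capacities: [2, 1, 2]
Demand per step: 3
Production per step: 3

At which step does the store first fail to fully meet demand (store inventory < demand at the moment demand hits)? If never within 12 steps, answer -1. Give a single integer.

Step 1: demand=3,sold=3 ship[2->3]=2 ship[1->2]=1 ship[0->1]=2 prod=3 -> [5 5 3 11]
Step 2: demand=3,sold=3 ship[2->3]=2 ship[1->2]=1 ship[0->1]=2 prod=3 -> [6 6 2 10]
Step 3: demand=3,sold=3 ship[2->3]=2 ship[1->2]=1 ship[0->1]=2 prod=3 -> [7 7 1 9]
Step 4: demand=3,sold=3 ship[2->3]=1 ship[1->2]=1 ship[0->1]=2 prod=3 -> [8 8 1 7]
Step 5: demand=3,sold=3 ship[2->3]=1 ship[1->2]=1 ship[0->1]=2 prod=3 -> [9 9 1 5]
Step 6: demand=3,sold=3 ship[2->3]=1 ship[1->2]=1 ship[0->1]=2 prod=3 -> [10 10 1 3]
Step 7: demand=3,sold=3 ship[2->3]=1 ship[1->2]=1 ship[0->1]=2 prod=3 -> [11 11 1 1]
Step 8: demand=3,sold=1 ship[2->3]=1 ship[1->2]=1 ship[0->1]=2 prod=3 -> [12 12 1 1]
Step 9: demand=3,sold=1 ship[2->3]=1 ship[1->2]=1 ship[0->1]=2 prod=3 -> [13 13 1 1]
Step 10: demand=3,sold=1 ship[2->3]=1 ship[1->2]=1 ship[0->1]=2 prod=3 -> [14 14 1 1]
Step 11: demand=3,sold=1 ship[2->3]=1 ship[1->2]=1 ship[0->1]=2 prod=3 -> [15 15 1 1]
Step 12: demand=3,sold=1 ship[2->3]=1 ship[1->2]=1 ship[0->1]=2 prod=3 -> [16 16 1 1]
First stockout at step 8

8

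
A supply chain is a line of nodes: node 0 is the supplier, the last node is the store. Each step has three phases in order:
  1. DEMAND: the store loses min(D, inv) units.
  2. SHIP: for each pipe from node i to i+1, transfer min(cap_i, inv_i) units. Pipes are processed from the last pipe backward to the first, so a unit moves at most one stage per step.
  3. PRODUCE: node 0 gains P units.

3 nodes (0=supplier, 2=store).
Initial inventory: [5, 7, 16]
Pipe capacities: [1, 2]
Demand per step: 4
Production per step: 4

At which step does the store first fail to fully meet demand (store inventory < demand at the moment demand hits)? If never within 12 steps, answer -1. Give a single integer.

Step 1: demand=4,sold=4 ship[1->2]=2 ship[0->1]=1 prod=4 -> [8 6 14]
Step 2: demand=4,sold=4 ship[1->2]=2 ship[0->1]=1 prod=4 -> [11 5 12]
Step 3: demand=4,sold=4 ship[1->2]=2 ship[0->1]=1 prod=4 -> [14 4 10]
Step 4: demand=4,sold=4 ship[1->2]=2 ship[0->1]=1 prod=4 -> [17 3 8]
Step 5: demand=4,sold=4 ship[1->2]=2 ship[0->1]=1 prod=4 -> [20 2 6]
Step 6: demand=4,sold=4 ship[1->2]=2 ship[0->1]=1 prod=4 -> [23 1 4]
Step 7: demand=4,sold=4 ship[1->2]=1 ship[0->1]=1 prod=4 -> [26 1 1]
Step 8: demand=4,sold=1 ship[1->2]=1 ship[0->1]=1 prod=4 -> [29 1 1]
Step 9: demand=4,sold=1 ship[1->2]=1 ship[0->1]=1 prod=4 -> [32 1 1]
Step 10: demand=4,sold=1 ship[1->2]=1 ship[0->1]=1 prod=4 -> [35 1 1]
Step 11: demand=4,sold=1 ship[1->2]=1 ship[0->1]=1 prod=4 -> [38 1 1]
Step 12: demand=4,sold=1 ship[1->2]=1 ship[0->1]=1 prod=4 -> [41 1 1]
First stockout at step 8

8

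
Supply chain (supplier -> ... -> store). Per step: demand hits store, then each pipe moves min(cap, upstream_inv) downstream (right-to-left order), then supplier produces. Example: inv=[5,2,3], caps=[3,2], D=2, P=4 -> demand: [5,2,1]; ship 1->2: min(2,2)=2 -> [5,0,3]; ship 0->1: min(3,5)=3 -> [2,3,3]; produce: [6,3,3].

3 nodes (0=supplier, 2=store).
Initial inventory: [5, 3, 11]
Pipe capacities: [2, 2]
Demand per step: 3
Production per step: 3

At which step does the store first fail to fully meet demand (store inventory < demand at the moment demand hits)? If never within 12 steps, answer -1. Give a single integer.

Step 1: demand=3,sold=3 ship[1->2]=2 ship[0->1]=2 prod=3 -> [6 3 10]
Step 2: demand=3,sold=3 ship[1->2]=2 ship[0->1]=2 prod=3 -> [7 3 9]
Step 3: demand=3,sold=3 ship[1->2]=2 ship[0->1]=2 prod=3 -> [8 3 8]
Step 4: demand=3,sold=3 ship[1->2]=2 ship[0->1]=2 prod=3 -> [9 3 7]
Step 5: demand=3,sold=3 ship[1->2]=2 ship[0->1]=2 prod=3 -> [10 3 6]
Step 6: demand=3,sold=3 ship[1->2]=2 ship[0->1]=2 prod=3 -> [11 3 5]
Step 7: demand=3,sold=3 ship[1->2]=2 ship[0->1]=2 prod=3 -> [12 3 4]
Step 8: demand=3,sold=3 ship[1->2]=2 ship[0->1]=2 prod=3 -> [13 3 3]
Step 9: demand=3,sold=3 ship[1->2]=2 ship[0->1]=2 prod=3 -> [14 3 2]
Step 10: demand=3,sold=2 ship[1->2]=2 ship[0->1]=2 prod=3 -> [15 3 2]
Step 11: demand=3,sold=2 ship[1->2]=2 ship[0->1]=2 prod=3 -> [16 3 2]
Step 12: demand=3,sold=2 ship[1->2]=2 ship[0->1]=2 prod=3 -> [17 3 2]
First stockout at step 10

10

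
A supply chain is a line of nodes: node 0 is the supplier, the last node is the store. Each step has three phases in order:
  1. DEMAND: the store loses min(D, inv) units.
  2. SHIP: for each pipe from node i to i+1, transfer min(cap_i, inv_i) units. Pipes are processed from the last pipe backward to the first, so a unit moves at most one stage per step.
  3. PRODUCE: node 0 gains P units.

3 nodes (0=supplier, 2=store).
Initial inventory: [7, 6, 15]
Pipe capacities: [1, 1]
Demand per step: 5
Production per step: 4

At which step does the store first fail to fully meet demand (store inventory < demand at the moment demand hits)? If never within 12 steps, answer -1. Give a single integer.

Step 1: demand=5,sold=5 ship[1->2]=1 ship[0->1]=1 prod=4 -> [10 6 11]
Step 2: demand=5,sold=5 ship[1->2]=1 ship[0->1]=1 prod=4 -> [13 6 7]
Step 3: demand=5,sold=5 ship[1->2]=1 ship[0->1]=1 prod=4 -> [16 6 3]
Step 4: demand=5,sold=3 ship[1->2]=1 ship[0->1]=1 prod=4 -> [19 6 1]
Step 5: demand=5,sold=1 ship[1->2]=1 ship[0->1]=1 prod=4 -> [22 6 1]
Step 6: demand=5,sold=1 ship[1->2]=1 ship[0->1]=1 prod=4 -> [25 6 1]
Step 7: demand=5,sold=1 ship[1->2]=1 ship[0->1]=1 prod=4 -> [28 6 1]
Step 8: demand=5,sold=1 ship[1->2]=1 ship[0->1]=1 prod=4 -> [31 6 1]
Step 9: demand=5,sold=1 ship[1->2]=1 ship[0->1]=1 prod=4 -> [34 6 1]
Step 10: demand=5,sold=1 ship[1->2]=1 ship[0->1]=1 prod=4 -> [37 6 1]
Step 11: demand=5,sold=1 ship[1->2]=1 ship[0->1]=1 prod=4 -> [40 6 1]
Step 12: demand=5,sold=1 ship[1->2]=1 ship[0->1]=1 prod=4 -> [43 6 1]
First stockout at step 4

4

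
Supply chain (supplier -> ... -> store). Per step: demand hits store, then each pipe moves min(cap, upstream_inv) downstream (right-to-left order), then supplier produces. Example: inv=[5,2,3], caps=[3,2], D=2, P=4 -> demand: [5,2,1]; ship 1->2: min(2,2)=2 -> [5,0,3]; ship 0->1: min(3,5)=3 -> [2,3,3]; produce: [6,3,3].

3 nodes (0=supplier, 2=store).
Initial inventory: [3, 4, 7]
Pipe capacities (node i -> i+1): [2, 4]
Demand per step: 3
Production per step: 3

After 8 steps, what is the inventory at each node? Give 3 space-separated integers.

Step 1: demand=3,sold=3 ship[1->2]=4 ship[0->1]=2 prod=3 -> inv=[4 2 8]
Step 2: demand=3,sold=3 ship[1->2]=2 ship[0->1]=2 prod=3 -> inv=[5 2 7]
Step 3: demand=3,sold=3 ship[1->2]=2 ship[0->1]=2 prod=3 -> inv=[6 2 6]
Step 4: demand=3,sold=3 ship[1->2]=2 ship[0->1]=2 prod=3 -> inv=[7 2 5]
Step 5: demand=3,sold=3 ship[1->2]=2 ship[0->1]=2 prod=3 -> inv=[8 2 4]
Step 6: demand=3,sold=3 ship[1->2]=2 ship[0->1]=2 prod=3 -> inv=[9 2 3]
Step 7: demand=3,sold=3 ship[1->2]=2 ship[0->1]=2 prod=3 -> inv=[10 2 2]
Step 8: demand=3,sold=2 ship[1->2]=2 ship[0->1]=2 prod=3 -> inv=[11 2 2]

11 2 2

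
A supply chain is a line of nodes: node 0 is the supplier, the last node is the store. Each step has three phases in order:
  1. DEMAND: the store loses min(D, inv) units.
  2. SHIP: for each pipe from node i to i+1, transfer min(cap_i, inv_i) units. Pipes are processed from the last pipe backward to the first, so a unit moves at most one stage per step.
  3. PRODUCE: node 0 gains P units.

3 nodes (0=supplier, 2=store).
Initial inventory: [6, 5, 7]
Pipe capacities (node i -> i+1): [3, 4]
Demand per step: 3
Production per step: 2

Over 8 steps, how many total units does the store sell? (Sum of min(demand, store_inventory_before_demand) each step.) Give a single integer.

Answer: 24

Derivation:
Step 1: sold=3 (running total=3) -> [5 4 8]
Step 2: sold=3 (running total=6) -> [4 3 9]
Step 3: sold=3 (running total=9) -> [3 3 9]
Step 4: sold=3 (running total=12) -> [2 3 9]
Step 5: sold=3 (running total=15) -> [2 2 9]
Step 6: sold=3 (running total=18) -> [2 2 8]
Step 7: sold=3 (running total=21) -> [2 2 7]
Step 8: sold=3 (running total=24) -> [2 2 6]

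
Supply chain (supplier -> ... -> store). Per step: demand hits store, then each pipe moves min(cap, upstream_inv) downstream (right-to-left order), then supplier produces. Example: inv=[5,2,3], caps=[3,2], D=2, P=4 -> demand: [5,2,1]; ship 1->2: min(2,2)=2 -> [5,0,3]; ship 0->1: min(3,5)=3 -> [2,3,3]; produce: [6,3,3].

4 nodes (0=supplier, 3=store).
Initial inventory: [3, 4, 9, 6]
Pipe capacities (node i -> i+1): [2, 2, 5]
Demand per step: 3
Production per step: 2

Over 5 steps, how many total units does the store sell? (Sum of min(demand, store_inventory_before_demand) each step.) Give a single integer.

Step 1: sold=3 (running total=3) -> [3 4 6 8]
Step 2: sold=3 (running total=6) -> [3 4 3 10]
Step 3: sold=3 (running total=9) -> [3 4 2 10]
Step 4: sold=3 (running total=12) -> [3 4 2 9]
Step 5: sold=3 (running total=15) -> [3 4 2 8]

Answer: 15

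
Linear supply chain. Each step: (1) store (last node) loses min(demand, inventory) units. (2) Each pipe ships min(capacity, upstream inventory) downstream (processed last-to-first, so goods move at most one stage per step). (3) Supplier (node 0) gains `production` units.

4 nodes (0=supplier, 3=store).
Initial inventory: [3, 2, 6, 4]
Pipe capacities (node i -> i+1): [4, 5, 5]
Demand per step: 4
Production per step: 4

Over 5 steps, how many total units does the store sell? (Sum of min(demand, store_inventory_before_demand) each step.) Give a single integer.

Step 1: sold=4 (running total=4) -> [4 3 3 5]
Step 2: sold=4 (running total=8) -> [4 4 3 4]
Step 3: sold=4 (running total=12) -> [4 4 4 3]
Step 4: sold=3 (running total=15) -> [4 4 4 4]
Step 5: sold=4 (running total=19) -> [4 4 4 4]

Answer: 19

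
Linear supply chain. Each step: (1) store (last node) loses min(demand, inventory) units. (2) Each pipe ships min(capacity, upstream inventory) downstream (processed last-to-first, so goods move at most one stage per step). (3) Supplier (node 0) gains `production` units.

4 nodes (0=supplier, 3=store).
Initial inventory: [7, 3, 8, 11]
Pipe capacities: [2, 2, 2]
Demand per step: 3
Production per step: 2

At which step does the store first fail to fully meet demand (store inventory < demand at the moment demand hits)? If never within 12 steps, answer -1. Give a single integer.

Step 1: demand=3,sold=3 ship[2->3]=2 ship[1->2]=2 ship[0->1]=2 prod=2 -> [7 3 8 10]
Step 2: demand=3,sold=3 ship[2->3]=2 ship[1->2]=2 ship[0->1]=2 prod=2 -> [7 3 8 9]
Step 3: demand=3,sold=3 ship[2->3]=2 ship[1->2]=2 ship[0->1]=2 prod=2 -> [7 3 8 8]
Step 4: demand=3,sold=3 ship[2->3]=2 ship[1->2]=2 ship[0->1]=2 prod=2 -> [7 3 8 7]
Step 5: demand=3,sold=3 ship[2->3]=2 ship[1->2]=2 ship[0->1]=2 prod=2 -> [7 3 8 6]
Step 6: demand=3,sold=3 ship[2->3]=2 ship[1->2]=2 ship[0->1]=2 prod=2 -> [7 3 8 5]
Step 7: demand=3,sold=3 ship[2->3]=2 ship[1->2]=2 ship[0->1]=2 prod=2 -> [7 3 8 4]
Step 8: demand=3,sold=3 ship[2->3]=2 ship[1->2]=2 ship[0->1]=2 prod=2 -> [7 3 8 3]
Step 9: demand=3,sold=3 ship[2->3]=2 ship[1->2]=2 ship[0->1]=2 prod=2 -> [7 3 8 2]
Step 10: demand=3,sold=2 ship[2->3]=2 ship[1->2]=2 ship[0->1]=2 prod=2 -> [7 3 8 2]
Step 11: demand=3,sold=2 ship[2->3]=2 ship[1->2]=2 ship[0->1]=2 prod=2 -> [7 3 8 2]
Step 12: demand=3,sold=2 ship[2->3]=2 ship[1->2]=2 ship[0->1]=2 prod=2 -> [7 3 8 2]
First stockout at step 10

10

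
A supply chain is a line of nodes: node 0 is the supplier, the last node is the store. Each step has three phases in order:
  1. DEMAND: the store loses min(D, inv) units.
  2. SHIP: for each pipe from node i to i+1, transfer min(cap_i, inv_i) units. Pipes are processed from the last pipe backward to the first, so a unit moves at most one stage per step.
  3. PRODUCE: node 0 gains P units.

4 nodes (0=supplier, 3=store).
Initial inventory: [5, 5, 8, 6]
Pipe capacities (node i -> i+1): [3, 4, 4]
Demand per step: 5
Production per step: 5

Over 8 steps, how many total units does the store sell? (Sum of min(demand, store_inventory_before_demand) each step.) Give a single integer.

Step 1: sold=5 (running total=5) -> [7 4 8 5]
Step 2: sold=5 (running total=10) -> [9 3 8 4]
Step 3: sold=4 (running total=14) -> [11 3 7 4]
Step 4: sold=4 (running total=18) -> [13 3 6 4]
Step 5: sold=4 (running total=22) -> [15 3 5 4]
Step 6: sold=4 (running total=26) -> [17 3 4 4]
Step 7: sold=4 (running total=30) -> [19 3 3 4]
Step 8: sold=4 (running total=34) -> [21 3 3 3]

Answer: 34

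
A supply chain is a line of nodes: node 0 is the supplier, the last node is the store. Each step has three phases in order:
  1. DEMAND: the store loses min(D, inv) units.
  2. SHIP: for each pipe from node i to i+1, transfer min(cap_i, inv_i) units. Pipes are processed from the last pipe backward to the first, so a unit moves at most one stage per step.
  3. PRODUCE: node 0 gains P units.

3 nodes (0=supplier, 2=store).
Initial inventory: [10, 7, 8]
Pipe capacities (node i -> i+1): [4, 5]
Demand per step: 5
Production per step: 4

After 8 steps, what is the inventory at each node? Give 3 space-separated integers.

Step 1: demand=5,sold=5 ship[1->2]=5 ship[0->1]=4 prod=4 -> inv=[10 6 8]
Step 2: demand=5,sold=5 ship[1->2]=5 ship[0->1]=4 prod=4 -> inv=[10 5 8]
Step 3: demand=5,sold=5 ship[1->2]=5 ship[0->1]=4 prod=4 -> inv=[10 4 8]
Step 4: demand=5,sold=5 ship[1->2]=4 ship[0->1]=4 prod=4 -> inv=[10 4 7]
Step 5: demand=5,sold=5 ship[1->2]=4 ship[0->1]=4 prod=4 -> inv=[10 4 6]
Step 6: demand=5,sold=5 ship[1->2]=4 ship[0->1]=4 prod=4 -> inv=[10 4 5]
Step 7: demand=5,sold=5 ship[1->2]=4 ship[0->1]=4 prod=4 -> inv=[10 4 4]
Step 8: demand=5,sold=4 ship[1->2]=4 ship[0->1]=4 prod=4 -> inv=[10 4 4]

10 4 4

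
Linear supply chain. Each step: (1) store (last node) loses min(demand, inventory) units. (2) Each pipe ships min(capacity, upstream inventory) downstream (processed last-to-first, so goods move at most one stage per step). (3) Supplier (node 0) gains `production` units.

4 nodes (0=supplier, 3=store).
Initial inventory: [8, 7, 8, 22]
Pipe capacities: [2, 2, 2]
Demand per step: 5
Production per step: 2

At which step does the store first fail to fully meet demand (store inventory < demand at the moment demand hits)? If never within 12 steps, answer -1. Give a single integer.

Step 1: demand=5,sold=5 ship[2->3]=2 ship[1->2]=2 ship[0->1]=2 prod=2 -> [8 7 8 19]
Step 2: demand=5,sold=5 ship[2->3]=2 ship[1->2]=2 ship[0->1]=2 prod=2 -> [8 7 8 16]
Step 3: demand=5,sold=5 ship[2->3]=2 ship[1->2]=2 ship[0->1]=2 prod=2 -> [8 7 8 13]
Step 4: demand=5,sold=5 ship[2->3]=2 ship[1->2]=2 ship[0->1]=2 prod=2 -> [8 7 8 10]
Step 5: demand=5,sold=5 ship[2->3]=2 ship[1->2]=2 ship[0->1]=2 prod=2 -> [8 7 8 7]
Step 6: demand=5,sold=5 ship[2->3]=2 ship[1->2]=2 ship[0->1]=2 prod=2 -> [8 7 8 4]
Step 7: demand=5,sold=4 ship[2->3]=2 ship[1->2]=2 ship[0->1]=2 prod=2 -> [8 7 8 2]
Step 8: demand=5,sold=2 ship[2->3]=2 ship[1->2]=2 ship[0->1]=2 prod=2 -> [8 7 8 2]
Step 9: demand=5,sold=2 ship[2->3]=2 ship[1->2]=2 ship[0->1]=2 prod=2 -> [8 7 8 2]
Step 10: demand=5,sold=2 ship[2->3]=2 ship[1->2]=2 ship[0->1]=2 prod=2 -> [8 7 8 2]
Step 11: demand=5,sold=2 ship[2->3]=2 ship[1->2]=2 ship[0->1]=2 prod=2 -> [8 7 8 2]
Step 12: demand=5,sold=2 ship[2->3]=2 ship[1->2]=2 ship[0->1]=2 prod=2 -> [8 7 8 2]
First stockout at step 7

7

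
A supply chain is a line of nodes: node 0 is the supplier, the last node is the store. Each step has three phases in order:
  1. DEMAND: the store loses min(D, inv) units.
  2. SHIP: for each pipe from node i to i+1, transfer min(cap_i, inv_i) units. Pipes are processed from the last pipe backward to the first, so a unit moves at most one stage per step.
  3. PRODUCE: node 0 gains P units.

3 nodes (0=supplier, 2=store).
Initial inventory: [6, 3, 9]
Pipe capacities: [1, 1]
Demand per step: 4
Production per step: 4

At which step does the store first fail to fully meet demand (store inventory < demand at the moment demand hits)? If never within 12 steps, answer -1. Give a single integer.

Step 1: demand=4,sold=4 ship[1->2]=1 ship[0->1]=1 prod=4 -> [9 3 6]
Step 2: demand=4,sold=4 ship[1->2]=1 ship[0->1]=1 prod=4 -> [12 3 3]
Step 3: demand=4,sold=3 ship[1->2]=1 ship[0->1]=1 prod=4 -> [15 3 1]
Step 4: demand=4,sold=1 ship[1->2]=1 ship[0->1]=1 prod=4 -> [18 3 1]
Step 5: demand=4,sold=1 ship[1->2]=1 ship[0->1]=1 prod=4 -> [21 3 1]
Step 6: demand=4,sold=1 ship[1->2]=1 ship[0->1]=1 prod=4 -> [24 3 1]
Step 7: demand=4,sold=1 ship[1->2]=1 ship[0->1]=1 prod=4 -> [27 3 1]
Step 8: demand=4,sold=1 ship[1->2]=1 ship[0->1]=1 prod=4 -> [30 3 1]
Step 9: demand=4,sold=1 ship[1->2]=1 ship[0->1]=1 prod=4 -> [33 3 1]
Step 10: demand=4,sold=1 ship[1->2]=1 ship[0->1]=1 prod=4 -> [36 3 1]
Step 11: demand=4,sold=1 ship[1->2]=1 ship[0->1]=1 prod=4 -> [39 3 1]
Step 12: demand=4,sold=1 ship[1->2]=1 ship[0->1]=1 prod=4 -> [42 3 1]
First stockout at step 3

3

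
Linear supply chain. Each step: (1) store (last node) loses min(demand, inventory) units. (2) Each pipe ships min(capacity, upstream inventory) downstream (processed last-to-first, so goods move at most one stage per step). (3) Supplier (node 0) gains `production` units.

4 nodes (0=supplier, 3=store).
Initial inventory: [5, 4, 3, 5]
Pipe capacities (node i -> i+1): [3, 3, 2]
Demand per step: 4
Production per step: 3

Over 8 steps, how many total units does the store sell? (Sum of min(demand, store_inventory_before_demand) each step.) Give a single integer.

Step 1: sold=4 (running total=4) -> [5 4 4 3]
Step 2: sold=3 (running total=7) -> [5 4 5 2]
Step 3: sold=2 (running total=9) -> [5 4 6 2]
Step 4: sold=2 (running total=11) -> [5 4 7 2]
Step 5: sold=2 (running total=13) -> [5 4 8 2]
Step 6: sold=2 (running total=15) -> [5 4 9 2]
Step 7: sold=2 (running total=17) -> [5 4 10 2]
Step 8: sold=2 (running total=19) -> [5 4 11 2]

Answer: 19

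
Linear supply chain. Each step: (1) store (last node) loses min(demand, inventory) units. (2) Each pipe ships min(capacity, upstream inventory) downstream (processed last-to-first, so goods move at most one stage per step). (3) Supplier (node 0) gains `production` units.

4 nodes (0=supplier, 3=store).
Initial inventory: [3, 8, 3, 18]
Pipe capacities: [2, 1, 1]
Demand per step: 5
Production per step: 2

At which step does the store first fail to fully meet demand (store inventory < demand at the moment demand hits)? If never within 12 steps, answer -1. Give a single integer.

Step 1: demand=5,sold=5 ship[2->3]=1 ship[1->2]=1 ship[0->1]=2 prod=2 -> [3 9 3 14]
Step 2: demand=5,sold=5 ship[2->3]=1 ship[1->2]=1 ship[0->1]=2 prod=2 -> [3 10 3 10]
Step 3: demand=5,sold=5 ship[2->3]=1 ship[1->2]=1 ship[0->1]=2 prod=2 -> [3 11 3 6]
Step 4: demand=5,sold=5 ship[2->3]=1 ship[1->2]=1 ship[0->1]=2 prod=2 -> [3 12 3 2]
Step 5: demand=5,sold=2 ship[2->3]=1 ship[1->2]=1 ship[0->1]=2 prod=2 -> [3 13 3 1]
Step 6: demand=5,sold=1 ship[2->3]=1 ship[1->2]=1 ship[0->1]=2 prod=2 -> [3 14 3 1]
Step 7: demand=5,sold=1 ship[2->3]=1 ship[1->2]=1 ship[0->1]=2 prod=2 -> [3 15 3 1]
Step 8: demand=5,sold=1 ship[2->3]=1 ship[1->2]=1 ship[0->1]=2 prod=2 -> [3 16 3 1]
Step 9: demand=5,sold=1 ship[2->3]=1 ship[1->2]=1 ship[0->1]=2 prod=2 -> [3 17 3 1]
Step 10: demand=5,sold=1 ship[2->3]=1 ship[1->2]=1 ship[0->1]=2 prod=2 -> [3 18 3 1]
Step 11: demand=5,sold=1 ship[2->3]=1 ship[1->2]=1 ship[0->1]=2 prod=2 -> [3 19 3 1]
Step 12: demand=5,sold=1 ship[2->3]=1 ship[1->2]=1 ship[0->1]=2 prod=2 -> [3 20 3 1]
First stockout at step 5

5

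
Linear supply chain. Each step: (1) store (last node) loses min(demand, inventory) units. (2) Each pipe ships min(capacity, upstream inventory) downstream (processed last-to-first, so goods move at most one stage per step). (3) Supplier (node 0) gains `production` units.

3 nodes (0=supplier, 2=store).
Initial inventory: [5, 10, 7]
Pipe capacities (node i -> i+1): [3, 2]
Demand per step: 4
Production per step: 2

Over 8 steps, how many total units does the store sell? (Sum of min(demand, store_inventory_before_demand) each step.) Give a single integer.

Step 1: sold=4 (running total=4) -> [4 11 5]
Step 2: sold=4 (running total=8) -> [3 12 3]
Step 3: sold=3 (running total=11) -> [2 13 2]
Step 4: sold=2 (running total=13) -> [2 13 2]
Step 5: sold=2 (running total=15) -> [2 13 2]
Step 6: sold=2 (running total=17) -> [2 13 2]
Step 7: sold=2 (running total=19) -> [2 13 2]
Step 8: sold=2 (running total=21) -> [2 13 2]

Answer: 21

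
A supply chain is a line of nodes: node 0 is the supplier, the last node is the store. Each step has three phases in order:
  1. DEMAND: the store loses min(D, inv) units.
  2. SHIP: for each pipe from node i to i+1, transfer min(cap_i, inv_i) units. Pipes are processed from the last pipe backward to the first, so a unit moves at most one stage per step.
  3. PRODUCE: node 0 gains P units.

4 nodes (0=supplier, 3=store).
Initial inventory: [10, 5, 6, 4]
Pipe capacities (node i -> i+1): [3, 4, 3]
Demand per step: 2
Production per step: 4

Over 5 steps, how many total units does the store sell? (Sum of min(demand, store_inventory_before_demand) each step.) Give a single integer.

Answer: 10

Derivation:
Step 1: sold=2 (running total=2) -> [11 4 7 5]
Step 2: sold=2 (running total=4) -> [12 3 8 6]
Step 3: sold=2 (running total=6) -> [13 3 8 7]
Step 4: sold=2 (running total=8) -> [14 3 8 8]
Step 5: sold=2 (running total=10) -> [15 3 8 9]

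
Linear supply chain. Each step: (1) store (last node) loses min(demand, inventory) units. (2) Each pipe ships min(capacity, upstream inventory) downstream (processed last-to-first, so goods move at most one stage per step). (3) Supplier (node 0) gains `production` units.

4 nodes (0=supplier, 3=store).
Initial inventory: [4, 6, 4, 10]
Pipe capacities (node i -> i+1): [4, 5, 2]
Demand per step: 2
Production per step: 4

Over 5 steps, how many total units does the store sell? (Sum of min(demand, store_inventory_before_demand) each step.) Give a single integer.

Answer: 10

Derivation:
Step 1: sold=2 (running total=2) -> [4 5 7 10]
Step 2: sold=2 (running total=4) -> [4 4 10 10]
Step 3: sold=2 (running total=6) -> [4 4 12 10]
Step 4: sold=2 (running total=8) -> [4 4 14 10]
Step 5: sold=2 (running total=10) -> [4 4 16 10]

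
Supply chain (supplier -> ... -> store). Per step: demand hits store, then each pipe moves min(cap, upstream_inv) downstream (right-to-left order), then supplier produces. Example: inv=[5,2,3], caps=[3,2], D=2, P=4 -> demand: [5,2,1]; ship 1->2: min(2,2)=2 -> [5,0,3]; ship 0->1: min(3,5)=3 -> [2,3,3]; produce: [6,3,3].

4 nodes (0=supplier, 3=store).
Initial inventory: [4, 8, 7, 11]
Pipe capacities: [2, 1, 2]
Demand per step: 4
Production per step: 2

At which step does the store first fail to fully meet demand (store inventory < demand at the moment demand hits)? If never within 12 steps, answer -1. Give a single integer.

Step 1: demand=4,sold=4 ship[2->3]=2 ship[1->2]=1 ship[0->1]=2 prod=2 -> [4 9 6 9]
Step 2: demand=4,sold=4 ship[2->3]=2 ship[1->2]=1 ship[0->1]=2 prod=2 -> [4 10 5 7]
Step 3: demand=4,sold=4 ship[2->3]=2 ship[1->2]=1 ship[0->1]=2 prod=2 -> [4 11 4 5]
Step 4: demand=4,sold=4 ship[2->3]=2 ship[1->2]=1 ship[0->1]=2 prod=2 -> [4 12 3 3]
Step 5: demand=4,sold=3 ship[2->3]=2 ship[1->2]=1 ship[0->1]=2 prod=2 -> [4 13 2 2]
Step 6: demand=4,sold=2 ship[2->3]=2 ship[1->2]=1 ship[0->1]=2 prod=2 -> [4 14 1 2]
Step 7: demand=4,sold=2 ship[2->3]=1 ship[1->2]=1 ship[0->1]=2 prod=2 -> [4 15 1 1]
Step 8: demand=4,sold=1 ship[2->3]=1 ship[1->2]=1 ship[0->1]=2 prod=2 -> [4 16 1 1]
Step 9: demand=4,sold=1 ship[2->3]=1 ship[1->2]=1 ship[0->1]=2 prod=2 -> [4 17 1 1]
Step 10: demand=4,sold=1 ship[2->3]=1 ship[1->2]=1 ship[0->1]=2 prod=2 -> [4 18 1 1]
Step 11: demand=4,sold=1 ship[2->3]=1 ship[1->2]=1 ship[0->1]=2 prod=2 -> [4 19 1 1]
Step 12: demand=4,sold=1 ship[2->3]=1 ship[1->2]=1 ship[0->1]=2 prod=2 -> [4 20 1 1]
First stockout at step 5

5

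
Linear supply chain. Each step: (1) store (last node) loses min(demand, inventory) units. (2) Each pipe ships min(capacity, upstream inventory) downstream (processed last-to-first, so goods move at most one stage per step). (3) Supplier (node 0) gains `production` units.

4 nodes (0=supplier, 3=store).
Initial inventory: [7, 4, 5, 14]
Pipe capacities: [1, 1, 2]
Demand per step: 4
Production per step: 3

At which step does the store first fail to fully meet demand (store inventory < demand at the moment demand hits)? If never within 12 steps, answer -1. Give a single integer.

Step 1: demand=4,sold=4 ship[2->3]=2 ship[1->2]=1 ship[0->1]=1 prod=3 -> [9 4 4 12]
Step 2: demand=4,sold=4 ship[2->3]=2 ship[1->2]=1 ship[0->1]=1 prod=3 -> [11 4 3 10]
Step 3: demand=4,sold=4 ship[2->3]=2 ship[1->2]=1 ship[0->1]=1 prod=3 -> [13 4 2 8]
Step 4: demand=4,sold=4 ship[2->3]=2 ship[1->2]=1 ship[0->1]=1 prod=3 -> [15 4 1 6]
Step 5: demand=4,sold=4 ship[2->3]=1 ship[1->2]=1 ship[0->1]=1 prod=3 -> [17 4 1 3]
Step 6: demand=4,sold=3 ship[2->3]=1 ship[1->2]=1 ship[0->1]=1 prod=3 -> [19 4 1 1]
Step 7: demand=4,sold=1 ship[2->3]=1 ship[1->2]=1 ship[0->1]=1 prod=3 -> [21 4 1 1]
Step 8: demand=4,sold=1 ship[2->3]=1 ship[1->2]=1 ship[0->1]=1 prod=3 -> [23 4 1 1]
Step 9: demand=4,sold=1 ship[2->3]=1 ship[1->2]=1 ship[0->1]=1 prod=3 -> [25 4 1 1]
Step 10: demand=4,sold=1 ship[2->3]=1 ship[1->2]=1 ship[0->1]=1 prod=3 -> [27 4 1 1]
Step 11: demand=4,sold=1 ship[2->3]=1 ship[1->2]=1 ship[0->1]=1 prod=3 -> [29 4 1 1]
Step 12: demand=4,sold=1 ship[2->3]=1 ship[1->2]=1 ship[0->1]=1 prod=3 -> [31 4 1 1]
First stockout at step 6

6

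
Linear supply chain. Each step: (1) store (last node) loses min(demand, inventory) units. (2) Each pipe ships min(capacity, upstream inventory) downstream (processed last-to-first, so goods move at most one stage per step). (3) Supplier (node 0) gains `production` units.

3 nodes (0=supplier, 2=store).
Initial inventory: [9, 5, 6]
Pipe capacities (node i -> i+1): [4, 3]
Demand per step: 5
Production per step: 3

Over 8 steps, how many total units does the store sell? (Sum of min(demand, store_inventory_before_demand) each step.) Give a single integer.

Answer: 27

Derivation:
Step 1: sold=5 (running total=5) -> [8 6 4]
Step 2: sold=4 (running total=9) -> [7 7 3]
Step 3: sold=3 (running total=12) -> [6 8 3]
Step 4: sold=3 (running total=15) -> [5 9 3]
Step 5: sold=3 (running total=18) -> [4 10 3]
Step 6: sold=3 (running total=21) -> [3 11 3]
Step 7: sold=3 (running total=24) -> [3 11 3]
Step 8: sold=3 (running total=27) -> [3 11 3]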